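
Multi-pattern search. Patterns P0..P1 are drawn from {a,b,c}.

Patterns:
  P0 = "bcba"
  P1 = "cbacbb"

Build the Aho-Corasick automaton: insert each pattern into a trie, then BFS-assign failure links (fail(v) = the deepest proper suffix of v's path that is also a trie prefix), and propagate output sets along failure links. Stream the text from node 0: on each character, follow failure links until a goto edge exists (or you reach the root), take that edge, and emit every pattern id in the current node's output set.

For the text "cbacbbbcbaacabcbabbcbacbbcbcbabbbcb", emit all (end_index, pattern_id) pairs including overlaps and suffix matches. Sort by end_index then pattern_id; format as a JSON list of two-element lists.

Construct AC machine:
Trie nodes:
  0='ε' goto b→1 c→5
  1='b' goto c→2
  2='bc' goto b→3
  3='bcb' goto a→4
  4='bcba' goto ·  ←P0
  5='c' goto b→6
  6='cb' goto a→7
  7='cba' goto c→8
  8='cbac' goto b→9
  9='cbacb' goto b→10
  10='cbacbb' goto ·  ←P1

Failure links (BFS by depth):
  n1('b'): parent n0 fail=0; on 'b' 0 → fail=0;  out ∅∪∅=∅
  n5('c'): parent n0 fail=0; on 'c' 0 → fail=0;  out ∅∪∅=∅
  n2('bc'): parent n1 fail=0; on 'c' 0 → fail=5;  out ∅∪∅=∅
  n6('cb'): parent n5 fail=0; on 'b' 0 → fail=1;  out ∅∪∅=∅
  n3('bcb'): parent n2 fail=5; on 'b' 5 → fail=6;  out ∅∪∅=∅
  n7('cba'): parent n6 fail=1; on 'a' 1→0 → fail=0;  out ∅∪∅=∅
  n4('bcba'): parent n3 fail=6; on 'a' 6 → fail=7;  out {0}∪∅={0}
  n8('cbac'): parent n7 fail=0; on 'c' 0 → fail=5;  out ∅∪∅=∅
  n9('cbacb'): parent n8 fail=5; on 'b' 5 → fail=6;  out ∅∪∅=∅
  n10('cbacbb'): parent n9 fail=6; on 'b' 6→1→0 → fail=1;  out {1}∪∅={1}

Run:
pos 0 'c': at 5
pos 1 'b': at 6
pos 2 'a': at 7
pos 3 'c': at 8
pos 4 'b': at 9
pos 5 'b': at 10  ** P1@[0:5]
pos 6 'b': at 1 (fail-walked)
pos 7 'c': at 2
pos 8 'b': at 3
pos 9 'a': at 4  ** P0@[6:9]
pos 10 'a': at 0 (fail-walked)
pos 11 'c': at 5
pos 12 'a': at 0 (fail-walked)
pos 13 'b': at 1
pos 14 'c': at 2
pos 15 'b': at 3
pos 16 'a': at 4  ** P0@[13:16]
pos 17 'b': at 1 (fail-walked)
pos 18 'b': at 1 (fail-walked)
pos 19 'c': at 2
pos 20 'b': at 3
pos 21 'a': at 4  ** P0@[18:21]
pos 22 'c': at 8 (fail-walked)
pos 23 'b': at 9
pos 24 'b': at 10  ** P1@[19:24]
pos 25 'c': at 2 (fail-walked)
pos 26 'b': at 3
pos 27 'c': at 2 (fail-walked)
pos 28 'b': at 3
pos 29 'a': at 4  ** P0@[26:29]
pos 30 'b': at 1 (fail-walked)
pos 31 'b': at 1 (fail-walked)
pos 32 'b': at 1 (fail-walked)
pos 33 'c': at 2
pos 34 'b': at 3

Result: [[5,1],[9,0],[16,0],[21,0],[24,1],[29,0]]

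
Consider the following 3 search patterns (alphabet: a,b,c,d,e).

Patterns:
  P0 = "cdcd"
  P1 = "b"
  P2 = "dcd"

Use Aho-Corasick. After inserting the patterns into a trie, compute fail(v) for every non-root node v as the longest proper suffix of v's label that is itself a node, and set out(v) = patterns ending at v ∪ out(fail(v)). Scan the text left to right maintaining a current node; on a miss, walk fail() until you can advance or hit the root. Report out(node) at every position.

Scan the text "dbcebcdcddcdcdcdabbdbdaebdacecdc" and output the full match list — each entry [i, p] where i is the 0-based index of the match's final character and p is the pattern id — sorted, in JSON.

Build automaton:
Trie (insert patterns):
  n0 'ε': b→5 c→1 d→6
  n1 'c': d→2
  n2 'cd': c→3
  n3 'cdc': d→4
  n4 'cdcd': ·  ←P0
  n5 'b': ·  ←P1
  n6 'd': c→7
  n7 'dc': d→8
  n8 'dcd': ·  ←P2

BFS fail/out derivation:
  fail(1) 'c': from fail(0)=0 chase 'c': 0 ⇒ 0;  out=∅∪out(0)=∅
  fail(5) 'b': from fail(0)=0 chase 'b': 0 ⇒ 0;  out={1}∪out(0)={1}
  fail(6) 'd': from fail(0)=0 chase 'd': 0 ⇒ 0;  out=∅∪out(0)=∅
  fail(2) 'cd': from fail(1)=0 chase 'd': 0 ⇒ 6;  out=∅∪out(6)=∅
  fail(7) 'dc': from fail(6)=0 chase 'c': 0 ⇒ 1;  out=∅∪out(1)=∅
  fail(3) 'cdc': from fail(2)=6 chase 'c': 6 ⇒ 7;  out=∅∪out(7)=∅
  fail(8) 'dcd': from fail(7)=1 chase 'd': 1 ⇒ 2;  out={2}∪out(2)={2}
  fail(4) 'cdcd': from fail(3)=7 chase 'd': 7 ⇒ 8;  out={0}∪out(8)={0,2}

Run:
[0] read 'd'  n0⇒n6
[1] read 'b'  n6⇒n5 (via fail)  → match P1@[1:1]
[2] read 'c'  n5⇒n1 (via fail)
[3] read 'e'  n1⇒n0 (via fail)
[4] read 'b'  n0⇒n5  → match P1@[4:4]
[5] read 'c'  n5⇒n1 (via fail)
[6] read 'd'  n1⇒n2
[7] read 'c'  n2⇒n3
[8] read 'd'  n3⇒n4  → match P0@[5:8],P2@[6:8]
[9] read 'd'  n4⇒n6 (via fail)
[10] read 'c'  n6⇒n7
[11] read 'd'  n7⇒n8  → match P2@[9:11]
[12] read 'c'  n8⇒n3 (via fail)
[13] read 'd'  n3⇒n4  → match P0@[10:13],P2@[11:13]
[14] read 'c'  n4⇒n3 (via fail)
[15] read 'd'  n3⇒n4  → match P0@[12:15],P2@[13:15]
[16] read 'a'  n4⇒n0 (via fail)
[17] read 'b'  n0⇒n5  → match P1@[17:17]
[18] read 'b'  n5⇒n5 (via fail)  → match P1@[18:18]
[19] read 'd'  n5⇒n6 (via fail)
[20] read 'b'  n6⇒n5 (via fail)  → match P1@[20:20]
[21] read 'd'  n5⇒n6 (via fail)
[22] read 'a'  n6⇒n0 (via fail)
[23] read 'e'  n0⇒n0
[24] read 'b'  n0⇒n5  → match P1@[24:24]
[25] read 'd'  n5⇒n6 (via fail)
[26] read 'a'  n6⇒n0 (via fail)
[27] read 'c'  n0⇒n1
[28] read 'e'  n1⇒n0 (via fail)
[29] read 'c'  n0⇒n1
[30] read 'd'  n1⇒n2
[31] read 'c'  n2⇒n3

Result: [[1,1],[4,1],[8,0],[8,2],[11,2],[13,0],[13,2],[15,0],[15,2],[17,1],[18,1],[20,1],[24,1]]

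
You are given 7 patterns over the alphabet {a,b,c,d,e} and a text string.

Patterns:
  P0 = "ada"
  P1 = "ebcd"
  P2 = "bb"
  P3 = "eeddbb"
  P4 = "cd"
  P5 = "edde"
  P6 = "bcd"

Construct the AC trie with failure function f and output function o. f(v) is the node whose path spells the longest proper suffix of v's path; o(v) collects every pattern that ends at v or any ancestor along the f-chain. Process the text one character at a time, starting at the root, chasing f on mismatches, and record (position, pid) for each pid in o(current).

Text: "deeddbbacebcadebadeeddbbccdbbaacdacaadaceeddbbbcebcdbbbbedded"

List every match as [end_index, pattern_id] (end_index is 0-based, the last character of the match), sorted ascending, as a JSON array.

Construct AC machine:
Trie (insert patterns):
  0='ε' goto a→1 b→8 c→15 e→4
  1='a' goto d→2
  2='ad' goto a→3
  3='ada' goto ·  ←P0
  4='e' goto b→5 d→17 e→10
  5='eb' goto c→6
  6='ebc' goto d→7
  7='ebcd' goto ·  ←P1
  8='b' goto b→9 c→20
  9='bb' goto ·  ←P2
  10='ee' goto d→11
  11='eed' goto d→12
  12='eedd' goto b→13
  13='eeddb' goto b→14
  14='eeddbb' goto ·  ←P3
  15='c' goto d→16
  16='cd' goto ·  ←P4
  17='ed' goto d→18
  18='edd' goto e→19
  19='edde' goto ·  ←P5
  20='bc' goto d→21
  21='bcd' goto ·  ←P6

BFS fail/out derivation:
  n1('a'): parent n0 fail=0; on 'a' 0 → fail=0;  out ∅∪∅=∅
  n4('e'): parent n0 fail=0; on 'e' 0 → fail=0;  out ∅∪∅=∅
  n8('b'): parent n0 fail=0; on 'b' 0 → fail=0;  out ∅∪∅=∅
  n15('c'): parent n0 fail=0; on 'c' 0 → fail=0;  out ∅∪∅=∅
  n2('ad'): parent n1 fail=0; on 'd' 0 → fail=0;  out ∅∪∅=∅
  n5('eb'): parent n4 fail=0; on 'b' 0 → fail=8;  out ∅∪∅=∅
  n9('bb'): parent n8 fail=0; on 'b' 0 → fail=8;  out {2}∪∅={2}
  n10('ee'): parent n4 fail=0; on 'e' 0 → fail=4;  out ∅∪∅=∅
  n16('cd'): parent n15 fail=0; on 'd' 0 → fail=0;  out {4}∪∅={4}
  n17('ed'): parent n4 fail=0; on 'd' 0 → fail=0;  out ∅∪∅=∅
  n20('bc'): parent n8 fail=0; on 'c' 0 → fail=15;  out ∅∪∅=∅
  n3('ada'): parent n2 fail=0; on 'a' 0 → fail=1;  out {0}∪∅={0}
  n6('ebc'): parent n5 fail=8; on 'c' 8 → fail=20;  out ∅∪∅=∅
  n11('eed'): parent n10 fail=4; on 'd' 4 → fail=17;  out ∅∪∅=∅
  n18('edd'): parent n17 fail=0; on 'd' 0 → fail=0;  out ∅∪∅=∅
  n21('bcd'): parent n20 fail=15; on 'd' 15 → fail=16;  out {6}∪{4}={4,6}
  n7('ebcd'): parent n6 fail=20; on 'd' 20 → fail=21;  out {1}∪{4,6}={1,4,6}
  n12('eedd'): parent n11 fail=17; on 'd' 17 → fail=18;  out ∅∪∅=∅
  n19('edde'): parent n18 fail=0; on 'e' 0 → fail=4;  out {5}∪∅={5}
  n13('eeddb'): parent n12 fail=18; on 'b' 18→0 → fail=8;  out ∅∪∅=∅
  n14('eeddbb'): parent n13 fail=8; on 'b' 8 → fail=9;  out {3}∪{2}={2,3}

Text stream:
[0] read 'd'  n0⇒n0
[1] read 'e'  n0⇒n4
[2] read 'e'  n4⇒n10
[3] read 'd'  n10⇒n11
[4] read 'd'  n11⇒n12
[5] read 'b'  n12⇒n13
[6] read 'b'  n13⇒n14  emit P2@[5:6],P3@[1:6]
[7] read 'a'  n14⇒n1 ·f
[8] read 'c'  n1⇒n15 ·f
[9] read 'e'  n15⇒n4 ·f
[10] read 'b'  n4⇒n5
[11] read 'c'  n5⇒n6
[12] read 'a'  n6⇒n1 ·f
[13] read 'd'  n1⇒n2
[14] read 'e'  n2⇒n4 ·f
[15] read 'b'  n4⇒n5
[16] read 'a'  n5⇒n1 ·f
[17] read 'd'  n1⇒n2
[18] read 'e'  n2⇒n4 ·f
[19] read 'e'  n4⇒n10
[20] read 'd'  n10⇒n11
[21] read 'd'  n11⇒n12
[22] read 'b'  n12⇒n13
[23] read 'b'  n13⇒n14  emit P2@[22:23],P3@[18:23]
[24] read 'c'  n14⇒n20 ·f
[25] read 'c'  n20⇒n15 ·f
[26] read 'd'  n15⇒n16  emit P4@[25:26]
[27] read 'b'  n16⇒n8 ·f
[28] read 'b'  n8⇒n9  emit P2@[27:28]
[29] read 'a'  n9⇒n1 ·f
[30] read 'a'  n1⇒n1 ·f
[31] read 'c'  n1⇒n15 ·f
[32] read 'd'  n15⇒n16  emit P4@[31:32]
[33] read 'a'  n16⇒n1 ·f
[34] read 'c'  n1⇒n15 ·f
[35] read 'a'  n15⇒n1 ·f
[36] read 'a'  n1⇒n1 ·f
[37] read 'd'  n1⇒n2
[38] read 'a'  n2⇒n3  emit P0@[36:38]
[39] read 'c'  n3⇒n15 ·f
[40] read 'e'  n15⇒n4 ·f
[41] read 'e'  n4⇒n10
[42] read 'd'  n10⇒n11
[43] read 'd'  n11⇒n12
[44] read 'b'  n12⇒n13
[45] read 'b'  n13⇒n14  emit P2@[44:45],P3@[40:45]
[46] read 'b'  n14⇒n9 ·f  emit P2@[45:46]
[47] read 'c'  n9⇒n20 ·f
[48] read 'e'  n20⇒n4 ·f
[49] read 'b'  n4⇒n5
[50] read 'c'  n5⇒n6
[51] read 'd'  n6⇒n7  emit P1@[48:51],P4@[50:51],P6@[49:51]
[52] read 'b'  n7⇒n8 ·f
[53] read 'b'  n8⇒n9  emit P2@[52:53]
[54] read 'b'  n9⇒n9 ·f  emit P2@[53:54]
[55] read 'b'  n9⇒n9 ·f  emit P2@[54:55]
[56] read 'e'  n9⇒n4 ·f
[57] read 'd'  n4⇒n17
[58] read 'd'  n17⇒n18
[59] read 'e'  n18⇒n19  emit P5@[56:59]
[60] read 'd'  n19⇒n17 ·f

Result: [[6,2],[6,3],[23,2],[23,3],[26,4],[28,2],[32,4],[38,0],[45,2],[45,3],[46,2],[51,1],[51,4],[51,6],[53,2],[54,2],[55,2],[59,5]]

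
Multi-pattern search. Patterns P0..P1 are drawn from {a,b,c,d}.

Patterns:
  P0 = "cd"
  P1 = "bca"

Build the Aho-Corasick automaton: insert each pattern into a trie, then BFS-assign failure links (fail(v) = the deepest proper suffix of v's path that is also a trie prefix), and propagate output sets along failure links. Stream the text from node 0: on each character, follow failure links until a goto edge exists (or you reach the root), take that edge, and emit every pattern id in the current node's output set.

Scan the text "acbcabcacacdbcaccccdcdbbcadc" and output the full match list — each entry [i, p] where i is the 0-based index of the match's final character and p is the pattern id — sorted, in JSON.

Construct AC machine:
Trie nodes:
  0='ε' goto b→3 c→1
  1='c' goto d→2
  2='cd' goto ·  ←P0
  3='b' goto c→4
  4='bc' goto a→5
  5='bca' goto ·  ←P1

Failure links (BFS by depth):
  fail(1) 'c': from fail(0)=0 chase 'c': 0 ⇒ 0;  out=∅∪out(0)=∅
  fail(3) 'b': from fail(0)=0 chase 'b': 0 ⇒ 0;  out=∅∪out(0)=∅
  fail(2) 'cd': from fail(1)=0 chase 'd': 0 ⇒ 0;  out={0}∪out(0)={0}
  fail(4) 'bc': from fail(3)=0 chase 'c': 0 ⇒ 1;  out=∅∪out(1)=∅
  fail(5) 'bca': from fail(4)=1 chase 'a': 1→0 ⇒ 0;  out={1}∪out(0)={1}

Text stream:
pos 0 'a': at 0
pos 1 'c': at 1
pos 2 'b': at 3 ·f
pos 3 'c': at 4
pos 4 'a': at 5  → match P1@[2:4]
pos 5 'b': at 3 ·f
pos 6 'c': at 4
pos 7 'a': at 5  → match P1@[5:7]
pos 8 'c': at 1 ·f
pos 9 'a': at 0 ·f
pos 10 'c': at 1
pos 11 'd': at 2  → match P0@[10:11]
pos 12 'b': at 3 ·f
pos 13 'c': at 4
pos 14 'a': at 5  → match P1@[12:14]
pos 15 'c': at 1 ·f
pos 16 'c': at 1 ·f
pos 17 'c': at 1 ·f
pos 18 'c': at 1 ·f
pos 19 'd': at 2  → match P0@[18:19]
pos 20 'c': at 1 ·f
pos 21 'd': at 2  → match P0@[20:21]
pos 22 'b': at 3 ·f
pos 23 'b': at 3 ·f
pos 24 'c': at 4
pos 25 'a': at 5  → match P1@[23:25]
pos 26 'd': at 0 ·f
pos 27 'c': at 1

Matches: [[4,1],[7,1],[11,0],[14,1],[19,0],[21,0],[25,1]]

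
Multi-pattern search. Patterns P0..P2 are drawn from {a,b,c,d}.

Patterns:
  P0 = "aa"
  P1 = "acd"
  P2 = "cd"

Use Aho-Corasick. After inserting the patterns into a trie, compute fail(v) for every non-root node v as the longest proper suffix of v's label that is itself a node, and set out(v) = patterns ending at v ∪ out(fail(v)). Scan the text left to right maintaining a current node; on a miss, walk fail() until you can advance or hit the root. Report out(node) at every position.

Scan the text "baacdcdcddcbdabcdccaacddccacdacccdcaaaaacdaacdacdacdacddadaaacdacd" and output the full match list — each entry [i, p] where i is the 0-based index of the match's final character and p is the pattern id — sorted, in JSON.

Build automaton:
Trie nodes:
  n0 'ε': a→1 c→5
  n1 'a': a→2 c→3
  n2 'aa': ·  [P0 ends]
  n3 'ac': d→4
  n4 'acd': ·  [P1 ends]
  n5 'c': d→6
  n6 'cd': ·  [P2 ends]

BFS fail/out derivation:
  n1('a'): parent n0 fail=0; on 'a' 0 → fail=0;  out ∅∪∅=∅
  n5('c'): parent n0 fail=0; on 'c' 0 → fail=0;  out ∅∪∅=∅
  n2('aa'): parent n1 fail=0; on 'a' 0 → fail=1;  out {0}∪∅={0}
  n3('ac'): parent n1 fail=0; on 'c' 0 → fail=5;  out ∅∪∅=∅
  n6('cd'): parent n5 fail=0; on 'd' 0 → fail=0;  out {2}∪∅={2}
  n4('acd'): parent n3 fail=5; on 'd' 5 → fail=6;  out {1}∪{2}={1,2}

Scan:
i=0 'b': node 0→0
i=1 'a': node 0→1
i=2 'a': node 1→2  emit P0@[1:2]
i=3 'c': node 2→3 ·f
i=4 'd': node 3→4  emit P1@[2:4],P2@[3:4]
i=5 'c': node 4→5 ·f
i=6 'd': node 5→6  emit P2@[5:6]
i=7 'c': node 6→5 ·f
i=8 'd': node 5→6  emit P2@[7:8]
i=9 'd': node 6→0 ·f
i=10 'c': node 0→5
i=11 'b': node 5→0 ·f
i=12 'd': node 0→0
i=13 'a': node 0→1
i=14 'b': node 1→0 ·f
i=15 'c': node 0→5
i=16 'd': node 5→6  emit P2@[15:16]
i=17 'c': node 6→5 ·f
i=18 'c': node 5→5 ·f
i=19 'a': node 5→1 ·f
i=20 'a': node 1→2  emit P0@[19:20]
i=21 'c': node 2→3 ·f
i=22 'd': node 3→4  emit P1@[20:22],P2@[21:22]
i=23 'd': node 4→0 ·f
i=24 'c': node 0→5
i=25 'c': node 5→5 ·f
i=26 'a': node 5→1 ·f
i=27 'c': node 1→3
i=28 'd': node 3→4  emit P1@[26:28],P2@[27:28]
i=29 'a': node 4→1 ·f
i=30 'c': node 1→3
i=31 'c': node 3→5 ·f
i=32 'c': node 5→5 ·f
i=33 'd': node 5→6  emit P2@[32:33]
i=34 'c': node 6→5 ·f
i=35 'a': node 5→1 ·f
i=36 'a': node 1→2  emit P0@[35:36]
i=37 'a': node 2→2 ·f  emit P0@[36:37]
i=38 'a': node 2→2 ·f  emit P0@[37:38]
i=39 'a': node 2→2 ·f  emit P0@[38:39]
i=40 'c': node 2→3 ·f
i=41 'd': node 3→4  emit P1@[39:41],P2@[40:41]
i=42 'a': node 4→1 ·f
i=43 'a': node 1→2  emit P0@[42:43]
i=44 'c': node 2→3 ·f
i=45 'd': node 3→4  emit P1@[43:45],P2@[44:45]
i=46 'a': node 4→1 ·f
i=47 'c': node 1→3
i=48 'd': node 3→4  emit P1@[46:48],P2@[47:48]
i=49 'a': node 4→1 ·f
i=50 'c': node 1→3
i=51 'd': node 3→4  emit P1@[49:51],P2@[50:51]
i=52 'a': node 4→1 ·f
i=53 'c': node 1→3
i=54 'd': node 3→4  emit P1@[52:54],P2@[53:54]
i=55 'd': node 4→0 ·f
i=56 'a': node 0→1
i=57 'd': node 1→0 ·f
i=58 'a': node 0→1
i=59 'a': node 1→2  emit P0@[58:59]
i=60 'a': node 2→2 ·f  emit P0@[59:60]
i=61 'c': node 2→3 ·f
i=62 'd': node 3→4  emit P1@[60:62],P2@[61:62]
i=63 'a': node 4→1 ·f
i=64 'c': node 1→3
i=65 'd': node 3→4  emit P1@[63:65],P2@[64:65]

All matches (sorted): [[2,0],[4,1],[4,2],[6,2],[8,2],[16,2],[20,0],[22,1],[22,2],[28,1],[28,2],[33,2],[36,0],[37,0],[38,0],[39,0],[41,1],[41,2],[43,0],[45,1],[45,2],[48,1],[48,2],[51,1],[51,2],[54,1],[54,2],[59,0],[60,0],[62,1],[62,2],[65,1],[65,2]]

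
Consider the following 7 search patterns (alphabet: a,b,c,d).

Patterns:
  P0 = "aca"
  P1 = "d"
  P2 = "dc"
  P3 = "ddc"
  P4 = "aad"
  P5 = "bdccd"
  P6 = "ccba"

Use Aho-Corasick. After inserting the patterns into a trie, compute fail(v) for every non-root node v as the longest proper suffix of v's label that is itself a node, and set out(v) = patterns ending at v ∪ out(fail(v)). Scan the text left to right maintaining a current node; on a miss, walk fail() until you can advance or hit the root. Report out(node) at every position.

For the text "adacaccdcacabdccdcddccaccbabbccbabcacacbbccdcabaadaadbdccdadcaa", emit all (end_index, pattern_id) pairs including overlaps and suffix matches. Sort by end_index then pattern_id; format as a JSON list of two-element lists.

Build automaton:
Trie nodes:
  n0 'ε': a→1 b→10 c→15 d→4
  n1 'a': a→8 c→2
  n2 'ac': a→3
  n3 'aca': ·  ←P0
  n4 'd': c→5 d→6  ←P1
  n5 'dc': ·  ←P2
  n6 'dd': c→7
  n7 'ddc': ·  ←P3
  n8 'aa': d→9
  n9 'aad': ·  ←P4
  n10 'b': d→11
  n11 'bd': c→12
  n12 'bdc': c→13
  n13 'bdcc': d→14
  n14 'bdccd': ·  ←P5
  n15 'c': c→16
  n16 'cc': b→17
  n17 'ccb': a→18
  n18 'ccba': ·  ←P6

BFS fail/out derivation:
  fail(1) 'a': from fail(0)=0 chase 'a': 0 ⇒ 0;  out=∅∪out(0)=∅
  fail(4) 'd': from fail(0)=0 chase 'd': 0 ⇒ 0;  out={1}∪out(0)={1}
  fail(10) 'b': from fail(0)=0 chase 'b': 0 ⇒ 0;  out=∅∪out(0)=∅
  fail(15) 'c': from fail(0)=0 chase 'c': 0 ⇒ 0;  out=∅∪out(0)=∅
  fail(2) 'ac': from fail(1)=0 chase 'c': 0 ⇒ 15;  out=∅∪out(15)=∅
  fail(5) 'dc': from fail(4)=0 chase 'c': 0 ⇒ 15;  out={2}∪out(15)={2}
  fail(6) 'dd': from fail(4)=0 chase 'd': 0 ⇒ 4;  out=∅∪out(4)={1}
  fail(8) 'aa': from fail(1)=0 chase 'a': 0 ⇒ 1;  out=∅∪out(1)=∅
  fail(11) 'bd': from fail(10)=0 chase 'd': 0 ⇒ 4;  out=∅∪out(4)={1}
  fail(16) 'cc': from fail(15)=0 chase 'c': 0 ⇒ 15;  out=∅∪out(15)=∅
  fail(3) 'aca': from fail(2)=15 chase 'a': 15→0 ⇒ 1;  out={0}∪out(1)={0}
  fail(7) 'ddc': from fail(6)=4 chase 'c': 4 ⇒ 5;  out={3}∪out(5)={2,3}
  fail(9) 'aad': from fail(8)=1 chase 'd': 1→0 ⇒ 4;  out={4}∪out(4)={1,4}
  fail(12) 'bdc': from fail(11)=4 chase 'c': 4 ⇒ 5;  out=∅∪out(5)={2}
  fail(17) 'ccb': from fail(16)=15 chase 'b': 15→0 ⇒ 10;  out=∅∪out(10)=∅
  fail(13) 'bdcc': from fail(12)=5 chase 'c': 5→15 ⇒ 16;  out=∅∪out(16)=∅
  fail(18) 'ccba': from fail(17)=10 chase 'a': 10→0 ⇒ 1;  out={6}∪out(1)={6}
  fail(14) 'bdccd': from fail(13)=16 chase 'd': 16→15→0 ⇒ 4;  out={5}∪out(4)={1,5}

Text stream:
[0] read 'a'  n0⇒n1
[1] read 'd'  n1⇒n4 (fail-walked)  ** P1@[1:1]
[2] read 'a'  n4⇒n1 (fail-walked)
[3] read 'c'  n1⇒n2
[4] read 'a'  n2⇒n3  ** P0@[2:4]
[5] read 'c'  n3⇒n2 (fail-walked)
[6] read 'c'  n2⇒n16 (fail-walked)
[7] read 'd'  n16⇒n4 (fail-walked)  ** P1@[7:7]
[8] read 'c'  n4⇒n5  ** P2@[7:8]
[9] read 'a'  n5⇒n1 (fail-walked)
[10] read 'c'  n1⇒n2
[11] read 'a'  n2⇒n3  ** P0@[9:11]
[12] read 'b'  n3⇒n10 (fail-walked)
[13] read 'd'  n10⇒n11  ** P1@[13:13]
[14] read 'c'  n11⇒n12  ** P2@[13:14]
[15] read 'c'  n12⇒n13
[16] read 'd'  n13⇒n14  ** P1@[16:16],P5@[12:16]
[17] read 'c'  n14⇒n5 (fail-walked)  ** P2@[16:17]
[18] read 'd'  n5⇒n4 (fail-walked)  ** P1@[18:18]
[19] read 'd'  n4⇒n6  ** P1@[19:19]
[20] read 'c'  n6⇒n7  ** P2@[19:20],P3@[18:20]
[21] read 'c'  n7⇒n16 (fail-walked)
[22] read 'a'  n16⇒n1 (fail-walked)
[23] read 'c'  n1⇒n2
[24] read 'c'  n2⇒n16 (fail-walked)
[25] read 'b'  n16⇒n17
[26] read 'a'  n17⇒n18  ** P6@[23:26]
[27] read 'b'  n18⇒n10 (fail-walked)
[28] read 'b'  n10⇒n10 (fail-walked)
[29] read 'c'  n10⇒n15 (fail-walked)
[30] read 'c'  n15⇒n16
[31] read 'b'  n16⇒n17
[32] read 'a'  n17⇒n18  ** P6@[29:32]
[33] read 'b'  n18⇒n10 (fail-walked)
[34] read 'c'  n10⇒n15 (fail-walked)
[35] read 'a'  n15⇒n1 (fail-walked)
[36] read 'c'  n1⇒n2
[37] read 'a'  n2⇒n3  ** P0@[35:37]
[38] read 'c'  n3⇒n2 (fail-walked)
[39] read 'b'  n2⇒n10 (fail-walked)
[40] read 'b'  n10⇒n10 (fail-walked)
[41] read 'c'  n10⇒n15 (fail-walked)
[42] read 'c'  n15⇒n16
[43] read 'd'  n16⇒n4 (fail-walked)  ** P1@[43:43]
[44] read 'c'  n4⇒n5  ** P2@[43:44]
[45] read 'a'  n5⇒n1 (fail-walked)
[46] read 'b'  n1⇒n10 (fail-walked)
[47] read 'a'  n10⇒n1 (fail-walked)
[48] read 'a'  n1⇒n8
[49] read 'd'  n8⇒n9  ** P1@[49:49],P4@[47:49]
[50] read 'a'  n9⇒n1 (fail-walked)
[51] read 'a'  n1⇒n8
[52] read 'd'  n8⇒n9  ** P1@[52:52],P4@[50:52]
[53] read 'b'  n9⇒n10 (fail-walked)
[54] read 'd'  n10⇒n11  ** P1@[54:54]
[55] read 'c'  n11⇒n12  ** P2@[54:55]
[56] read 'c'  n12⇒n13
[57] read 'd'  n13⇒n14  ** P1@[57:57],P5@[53:57]
[58] read 'a'  n14⇒n1 (fail-walked)
[59] read 'd'  n1⇒n4 (fail-walked)  ** P1@[59:59]
[60] read 'c'  n4⇒n5  ** P2@[59:60]
[61] read 'a'  n5⇒n1 (fail-walked)
[62] read 'a'  n1⇒n8

Result: [[1,1],[4,0],[7,1],[8,2],[11,0],[13,1],[14,2],[16,1],[16,5],[17,2],[18,1],[19,1],[20,2],[20,3],[26,6],[32,6],[37,0],[43,1],[44,2],[49,1],[49,4],[52,1],[52,4],[54,1],[55,2],[57,1],[57,5],[59,1],[60,2]]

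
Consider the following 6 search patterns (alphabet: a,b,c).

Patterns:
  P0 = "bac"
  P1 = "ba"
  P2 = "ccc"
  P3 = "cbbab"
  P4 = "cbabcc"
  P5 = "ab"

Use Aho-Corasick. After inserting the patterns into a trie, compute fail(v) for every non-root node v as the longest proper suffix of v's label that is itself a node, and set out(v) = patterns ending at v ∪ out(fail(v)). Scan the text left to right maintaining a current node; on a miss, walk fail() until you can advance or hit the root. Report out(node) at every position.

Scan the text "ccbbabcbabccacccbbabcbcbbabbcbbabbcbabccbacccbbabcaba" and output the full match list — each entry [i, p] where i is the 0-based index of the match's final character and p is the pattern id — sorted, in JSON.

Build automaton:
Trie (insert patterns):
  0='ε' goto a→15 b→1 c→4
  1='b' goto a→2
  2='ba' goto c→3  ←P1
  3='bac' goto ·  ←P0
  4='c' goto b→7 c→5
  5='cc' goto c→6
  6='ccc' goto ·  ←P2
  7='cb' goto a→11 b→8
  8='cbb' goto a→9
  9='cbba' goto b→10
  10='cbbab' goto ·  ←P3
  11='cba' goto b→12
  12='cbab' goto c→13
  13='cbabc' goto c→14
  14='cbabcc' goto ·  ←P4
  15='a' goto b→16
  16='ab' goto ·  ←P5

BFS fail/out derivation:
  n1('b'): parent n0 fail=0; on 'b' 0 → fail=0;  out ∅∪∅=∅
  n4('c'): parent n0 fail=0; on 'c' 0 → fail=0;  out ∅∪∅=∅
  n15('a'): parent n0 fail=0; on 'a' 0 → fail=0;  out ∅∪∅=∅
  n2('ba'): parent n1 fail=0; on 'a' 0 → fail=15;  out {1}∪∅={1}
  n5('cc'): parent n4 fail=0; on 'c' 0 → fail=4;  out ∅∪∅=∅
  n7('cb'): parent n4 fail=0; on 'b' 0 → fail=1;  out ∅∪∅=∅
  n16('ab'): parent n15 fail=0; on 'b' 0 → fail=1;  out {5}∪∅={5}
  n3('bac'): parent n2 fail=15; on 'c' 15→0 → fail=4;  out {0}∪∅={0}
  n6('ccc'): parent n5 fail=4; on 'c' 4 → fail=5;  out {2}∪∅={2}
  n8('cbb'): parent n7 fail=1; on 'b' 1→0 → fail=1;  out ∅∪∅=∅
  n11('cba'): parent n7 fail=1; on 'a' 1 → fail=2;  out ∅∪{1}={1}
  n9('cbba'): parent n8 fail=1; on 'a' 1 → fail=2;  out ∅∪{1}={1}
  n12('cbab'): parent n11 fail=2; on 'b' 2→15 → fail=16;  out ∅∪{5}={5}
  n10('cbbab'): parent n9 fail=2; on 'b' 2→15 → fail=16;  out {3}∪{5}={3,5}
  n13('cbabc'): parent n12 fail=16; on 'c' 16→1→0 → fail=4;  out ∅∪∅=∅
  n14('cbabcc'): parent n13 fail=4; on 'c' 4 → fail=5;  out {4}∪∅={4}

Scan:
i=0 'c': node 0→4
i=1 'c': node 4→5
i=2 'b': node 5→7 (fail-walked)
i=3 'b': node 7→8
i=4 'a': node 8→9  ** P1@[3:4]
i=5 'b': node 9→10  ** P3@[1:5],P5@[4:5]
i=6 'c': node 10→4 (fail-walked)
i=7 'b': node 4→7
i=8 'a': node 7→11  ** P1@[7:8]
i=9 'b': node 11→12  ** P5@[8:9]
i=10 'c': node 12→13
i=11 'c': node 13→14  ** P4@[6:11]
i=12 'a': node 14→15 (fail-walked)
i=13 'c': node 15→4 (fail-walked)
i=14 'c': node 4→5
i=15 'c': node 5→6  ** P2@[13:15]
i=16 'b': node 6→7 (fail-walked)
i=17 'b': node 7→8
i=18 'a': node 8→9  ** P1@[17:18]
i=19 'b': node 9→10  ** P3@[15:19],P5@[18:19]
i=20 'c': node 10→4 (fail-walked)
i=21 'b': node 4→7
i=22 'c': node 7→4 (fail-walked)
i=23 'b': node 4→7
i=24 'b': node 7→8
i=25 'a': node 8→9  ** P1@[24:25]
i=26 'b': node 9→10  ** P3@[22:26],P5@[25:26]
i=27 'b': node 10→1 (fail-walked)
i=28 'c': node 1→4 (fail-walked)
i=29 'b': node 4→7
i=30 'b': node 7→8
i=31 'a': node 8→9  ** P1@[30:31]
i=32 'b': node 9→10  ** P3@[28:32],P5@[31:32]
i=33 'b': node 10→1 (fail-walked)
i=34 'c': node 1→4 (fail-walked)
i=35 'b': node 4→7
i=36 'a': node 7→11  ** P1@[35:36]
i=37 'b': node 11→12  ** P5@[36:37]
i=38 'c': node 12→13
i=39 'c': node 13→14  ** P4@[34:39]
i=40 'b': node 14→7 (fail-walked)
i=41 'a': node 7→11  ** P1@[40:41]
i=42 'c': node 11→3 (fail-walked)  ** P0@[40:42]
i=43 'c': node 3→5 (fail-walked)
i=44 'c': node 5→6  ** P2@[42:44]
i=45 'b': node 6→7 (fail-walked)
i=46 'b': node 7→8
i=47 'a': node 8→9  ** P1@[46:47]
i=48 'b': node 9→10  ** P3@[44:48],P5@[47:48]
i=49 'c': node 10→4 (fail-walked)
i=50 'a': node 4→15 (fail-walked)
i=51 'b': node 15→16  ** P5@[50:51]
i=52 'a': node 16→2 (fail-walked)  ** P1@[51:52]

Matches: [[4,1],[5,3],[5,5],[8,1],[9,5],[11,4],[15,2],[18,1],[19,3],[19,5],[25,1],[26,3],[26,5],[31,1],[32,3],[32,5],[36,1],[37,5],[39,4],[41,1],[42,0],[44,2],[47,1],[48,3],[48,5],[51,5],[52,1]]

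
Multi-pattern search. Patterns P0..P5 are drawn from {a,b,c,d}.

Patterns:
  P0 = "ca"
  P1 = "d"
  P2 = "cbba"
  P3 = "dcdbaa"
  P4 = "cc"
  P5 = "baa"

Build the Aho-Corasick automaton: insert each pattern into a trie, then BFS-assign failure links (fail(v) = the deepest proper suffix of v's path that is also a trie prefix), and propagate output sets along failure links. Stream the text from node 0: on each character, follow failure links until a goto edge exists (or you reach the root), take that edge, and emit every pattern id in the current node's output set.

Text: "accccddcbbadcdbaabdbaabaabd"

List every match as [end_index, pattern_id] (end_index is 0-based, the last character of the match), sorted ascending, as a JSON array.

Build automaton:
Trie (insert patterns):
  0='ε' goto b→13 c→1 d→3
  1='c' goto a→2 b→4 c→12
  2='ca' goto ·  [P0 ends]
  3='d' goto c→7  [P1 ends]
  4='cb' goto b→5
  5='cbb' goto a→6
  6='cbba' goto ·  [P2 ends]
  7='dc' goto d→8
  8='dcd' goto b→9
  9='dcdb' goto a→10
  10='dcdba' goto a→11
  11='dcdbaa' goto ·  [P3 ends]
  12='cc' goto ·  [P4 ends]
  13='b' goto a→14
  14='ba' goto a→15
  15='baa' goto ·  [P5 ends]

BFS fail/out derivation:
  n1('c'): parent n0 fail=0; on 'c' 0 → fail=0;  out ∅∪∅=∅
  n3('d'): parent n0 fail=0; on 'd' 0 → fail=0;  out {1}∪∅={1}
  n13('b'): parent n0 fail=0; on 'b' 0 → fail=0;  out ∅∪∅=∅
  n2('ca'): parent n1 fail=0; on 'a' 0 → fail=0;  out {0}∪∅={0}
  n4('cb'): parent n1 fail=0; on 'b' 0 → fail=13;  out ∅∪∅=∅
  n7('dc'): parent n3 fail=0; on 'c' 0 → fail=1;  out ∅∪∅=∅
  n12('cc'): parent n1 fail=0; on 'c' 0 → fail=1;  out {4}∪∅={4}
  n14('ba'): parent n13 fail=0; on 'a' 0 → fail=0;  out ∅∪∅=∅
  n5('cbb'): parent n4 fail=13; on 'b' 13→0 → fail=13;  out ∅∪∅=∅
  n8('dcd'): parent n7 fail=1; on 'd' 1→0 → fail=3;  out ∅∪{1}={1}
  n15('baa'): parent n14 fail=0; on 'a' 0 → fail=0;  out {5}∪∅={5}
  n6('cbba'): parent n5 fail=13; on 'a' 13 → fail=14;  out {2}∪∅={2}
  n9('dcdb'): parent n8 fail=3; on 'b' 3→0 → fail=13;  out ∅∪∅=∅
  n10('dcdba'): parent n9 fail=13; on 'a' 13 → fail=14;  out ∅∪∅=∅
  n11('dcdbaa'): parent n10 fail=14; on 'a' 14 → fail=15;  out {3}∪{5}={3,5}

Scan:
pos 0 'a': at 0
pos 1 'c': at 1
pos 2 'c': at 12  emit P4@[1:2]
pos 3 'c': at 12 (via fail)  emit P4@[2:3]
pos 4 'c': at 12 (via fail)  emit P4@[3:4]
pos 5 'd': at 3 (via fail)  emit P1@[5:5]
pos 6 'd': at 3 (via fail)  emit P1@[6:6]
pos 7 'c': at 7
pos 8 'b': at 4 (via fail)
pos 9 'b': at 5
pos 10 'a': at 6  emit P2@[7:10]
pos 11 'd': at 3 (via fail)  emit P1@[11:11]
pos 12 'c': at 7
pos 13 'd': at 8  emit P1@[13:13]
pos 14 'b': at 9
pos 15 'a': at 10
pos 16 'a': at 11  emit P3@[11:16],P5@[14:16]
pos 17 'b': at 13 (via fail)
pos 18 'd': at 3 (via fail)  emit P1@[18:18]
pos 19 'b': at 13 (via fail)
pos 20 'a': at 14
pos 21 'a': at 15  emit P5@[19:21]
pos 22 'b': at 13 (via fail)
pos 23 'a': at 14
pos 24 'a': at 15  emit P5@[22:24]
pos 25 'b': at 13 (via fail)
pos 26 'd': at 3 (via fail)  emit P1@[26:26]

Matches: [[2,4],[3,4],[4,4],[5,1],[6,1],[10,2],[11,1],[13,1],[16,3],[16,5],[18,1],[21,5],[24,5],[26,1]]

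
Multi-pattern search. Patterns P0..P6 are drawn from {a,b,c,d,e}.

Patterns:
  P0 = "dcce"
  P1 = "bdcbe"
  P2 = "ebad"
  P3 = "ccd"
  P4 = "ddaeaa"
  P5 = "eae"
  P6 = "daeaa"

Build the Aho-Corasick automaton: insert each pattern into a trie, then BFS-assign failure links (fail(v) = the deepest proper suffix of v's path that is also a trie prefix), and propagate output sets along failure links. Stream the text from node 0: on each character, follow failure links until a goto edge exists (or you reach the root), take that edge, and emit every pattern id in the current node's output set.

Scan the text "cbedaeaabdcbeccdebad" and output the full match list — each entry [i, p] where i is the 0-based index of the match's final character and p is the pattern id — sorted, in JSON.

Build automaton:
Trie (insert patterns):
  0='ε' goto b→5 c→14 d→1 e→10
  1='d' goto a→24 c→2 d→17
  2='dc' goto c→3
  3='dcc' goto e→4
  4='dcce' goto ·  ←P0
  5='b' goto d→6
  6='bd' goto c→7
  7='bdc' goto b→8
  8='bdcb' goto e→9
  9='bdcbe' goto ·  ←P1
  10='e' goto a→22 b→11
  11='eb' goto a→12
  12='eba' goto d→13
  13='ebad' goto ·  ←P2
  14='c' goto c→15
  15='cc' goto d→16
  16='ccd' goto ·  ←P3
  17='dd' goto a→18
  18='dda' goto e→19
  19='ddae' goto a→20
  20='ddaea' goto a→21
  21='ddaeaa' goto ·  ←P4
  22='ea' goto e→23
  23='eae' goto ·  ←P5
  24='da' goto e→25
  25='dae' goto a→26
  26='daea' goto a→27
  27='daeaa' goto ·  ←P6

BFS fail/out derivation:
  n1('d'): parent n0 fail=0; on 'd' 0 → fail=0;  out ∅∪∅=∅
  n5('b'): parent n0 fail=0; on 'b' 0 → fail=0;  out ∅∪∅=∅
  n10('e'): parent n0 fail=0; on 'e' 0 → fail=0;  out ∅∪∅=∅
  n14('c'): parent n0 fail=0; on 'c' 0 → fail=0;  out ∅∪∅=∅
  n2('dc'): parent n1 fail=0; on 'c' 0 → fail=14;  out ∅∪∅=∅
  n6('bd'): parent n5 fail=0; on 'd' 0 → fail=1;  out ∅∪∅=∅
  n11('eb'): parent n10 fail=0; on 'b' 0 → fail=5;  out ∅∪∅=∅
  n15('cc'): parent n14 fail=0; on 'c' 0 → fail=14;  out ∅∪∅=∅
  n17('dd'): parent n1 fail=0; on 'd' 0 → fail=1;  out ∅∪∅=∅
  n22('ea'): parent n10 fail=0; on 'a' 0 → fail=0;  out ∅∪∅=∅
  n24('da'): parent n1 fail=0; on 'a' 0 → fail=0;  out ∅∪∅=∅
  n3('dcc'): parent n2 fail=14; on 'c' 14 → fail=15;  out ∅∪∅=∅
  n7('bdc'): parent n6 fail=1; on 'c' 1 → fail=2;  out ∅∪∅=∅
  n12('eba'): parent n11 fail=5; on 'a' 5→0 → fail=0;  out ∅∪∅=∅
  n16('ccd'): parent n15 fail=14; on 'd' 14→0 → fail=1;  out {3}∪∅={3}
  n18('dda'): parent n17 fail=1; on 'a' 1 → fail=24;  out ∅∪∅=∅
  n23('eae'): parent n22 fail=0; on 'e' 0 → fail=10;  out {5}∪∅={5}
  n25('dae'): parent n24 fail=0; on 'e' 0 → fail=10;  out ∅∪∅=∅
  n4('dcce'): parent n3 fail=15; on 'e' 15→14→0 → fail=10;  out {0}∪∅={0}
  n8('bdcb'): parent n7 fail=2; on 'b' 2→14→0 → fail=5;  out ∅∪∅=∅
  n13('ebad'): parent n12 fail=0; on 'd' 0 → fail=1;  out {2}∪∅={2}
  n19('ddae'): parent n18 fail=24; on 'e' 24 → fail=25;  out ∅∪∅=∅
  n26('daea'): parent n25 fail=10; on 'a' 10 → fail=22;  out ∅∪∅=∅
  n9('bdcbe'): parent n8 fail=5; on 'e' 5→0 → fail=10;  out {1}∪∅={1}
  n20('ddaea'): parent n19 fail=25; on 'a' 25 → fail=26;  out ∅∪∅=∅
  n27('daeaa'): parent n26 fail=22; on 'a' 22→0 → fail=0;  out {6}∪∅={6}
  n21('ddaeaa'): parent n20 fail=26; on 'a' 26 → fail=27;  out {4}∪{6}={4,6}

Scan:
pos 0 'c': at 14
pos 1 'b': at 5 (via fail)
pos 2 'e': at 10 (via fail)
pos 3 'd': at 1 (via fail)
pos 4 'a': at 24
pos 5 'e': at 25
pos 6 'a': at 26
pos 7 'a': at 27  ** P6@[3:7]
pos 8 'b': at 5 (via fail)
pos 9 'd': at 6
pos 10 'c': at 7
pos 11 'b': at 8
pos 12 'e': at 9  ** P1@[8:12]
pos 13 'c': at 14 (via fail)
pos 14 'c': at 15
pos 15 'd': at 16  ** P3@[13:15]
pos 16 'e': at 10 (via fail)
pos 17 'b': at 11
pos 18 'a': at 12
pos 19 'd': at 13  ** P2@[16:19]

All matches (sorted): [[7,6],[12,1],[15,3],[19,2]]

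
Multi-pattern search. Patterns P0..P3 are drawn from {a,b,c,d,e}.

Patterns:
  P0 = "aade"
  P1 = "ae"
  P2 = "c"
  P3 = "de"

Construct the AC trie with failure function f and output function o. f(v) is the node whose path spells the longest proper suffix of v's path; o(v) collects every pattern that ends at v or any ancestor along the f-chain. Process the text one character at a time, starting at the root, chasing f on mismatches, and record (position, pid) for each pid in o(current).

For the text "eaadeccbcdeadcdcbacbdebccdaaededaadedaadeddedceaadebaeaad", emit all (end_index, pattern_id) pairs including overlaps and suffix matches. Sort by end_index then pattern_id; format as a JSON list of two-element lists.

Construct AC machine:
Trie nodes:
  0='ε' goto a→1 c→6 d→7
  1='a' goto a→2 e→5
  2='aa' goto d→3
  3='aad' goto e→4
  4='aade' goto ·  [P0 ends]
  5='ae' goto ·  [P1 ends]
  6='c' goto ·  [P2 ends]
  7='d' goto e→8
  8='de' goto ·  [P3 ends]

BFS fail/out derivation:
  fail(1) 'a': from fail(0)=0 chase 'a': 0 ⇒ 0;  out=∅∪out(0)=∅
  fail(6) 'c': from fail(0)=0 chase 'c': 0 ⇒ 0;  out={2}∪out(0)={2}
  fail(7) 'd': from fail(0)=0 chase 'd': 0 ⇒ 0;  out=∅∪out(0)=∅
  fail(2) 'aa': from fail(1)=0 chase 'a': 0 ⇒ 1;  out=∅∪out(1)=∅
  fail(5) 'ae': from fail(1)=0 chase 'e': 0 ⇒ 0;  out={1}∪out(0)={1}
  fail(8) 'de': from fail(7)=0 chase 'e': 0 ⇒ 0;  out={3}∪out(0)={3}
  fail(3) 'aad': from fail(2)=1 chase 'd': 1→0 ⇒ 7;  out=∅∪out(7)=∅
  fail(4) 'aade': from fail(3)=7 chase 'e': 7 ⇒ 8;  out={0}∪out(8)={0,3}

Run:
i=0 'e': node 0→0
i=1 'a': node 0→1
i=2 'a': node 1→2
i=3 'd': node 2→3
i=4 'e': node 3→4  emit P0@[1:4],P3@[3:4]
i=5 'c': node 4→6 ·f  emit P2@[5:5]
i=6 'c': node 6→6 ·f  emit P2@[6:6]
i=7 'b': node 6→0 ·f
i=8 'c': node 0→6  emit P2@[8:8]
i=9 'd': node 6→7 ·f
i=10 'e': node 7→8  emit P3@[9:10]
i=11 'a': node 8→1 ·f
i=12 'd': node 1→7 ·f
i=13 'c': node 7→6 ·f  emit P2@[13:13]
i=14 'd': node 6→7 ·f
i=15 'c': node 7→6 ·f  emit P2@[15:15]
i=16 'b': node 6→0 ·f
i=17 'a': node 0→1
i=18 'c': node 1→6 ·f  emit P2@[18:18]
i=19 'b': node 6→0 ·f
i=20 'd': node 0→7
i=21 'e': node 7→8  emit P3@[20:21]
i=22 'b': node 8→0 ·f
i=23 'c': node 0→6  emit P2@[23:23]
i=24 'c': node 6→6 ·f  emit P2@[24:24]
i=25 'd': node 6→7 ·f
i=26 'a': node 7→1 ·f
i=27 'a': node 1→2
i=28 'e': node 2→5 ·f  emit P1@[27:28]
i=29 'd': node 5→7 ·f
i=30 'e': node 7→8  emit P3@[29:30]
i=31 'd': node 8→7 ·f
i=32 'a': node 7→1 ·f
i=33 'a': node 1→2
i=34 'd': node 2→3
i=35 'e': node 3→4  emit P0@[32:35],P3@[34:35]
i=36 'd': node 4→7 ·f
i=37 'a': node 7→1 ·f
i=38 'a': node 1→2
i=39 'd': node 2→3
i=40 'e': node 3→4  emit P0@[37:40],P3@[39:40]
i=41 'd': node 4→7 ·f
i=42 'd': node 7→7 ·f
i=43 'e': node 7→8  emit P3@[42:43]
i=44 'd': node 8→7 ·f
i=45 'c': node 7→6 ·f  emit P2@[45:45]
i=46 'e': node 6→0 ·f
i=47 'a': node 0→1
i=48 'a': node 1→2
i=49 'd': node 2→3
i=50 'e': node 3→4  emit P0@[47:50],P3@[49:50]
i=51 'b': node 4→0 ·f
i=52 'a': node 0→1
i=53 'e': node 1→5  emit P1@[52:53]
i=54 'a': node 5→1 ·f
i=55 'a': node 1→2
i=56 'd': node 2→3

All matches (sorted): [[4,0],[4,3],[5,2],[6,2],[8,2],[10,3],[13,2],[15,2],[18,2],[21,3],[23,2],[24,2],[28,1],[30,3],[35,0],[35,3],[40,0],[40,3],[43,3],[45,2],[50,0],[50,3],[53,1]]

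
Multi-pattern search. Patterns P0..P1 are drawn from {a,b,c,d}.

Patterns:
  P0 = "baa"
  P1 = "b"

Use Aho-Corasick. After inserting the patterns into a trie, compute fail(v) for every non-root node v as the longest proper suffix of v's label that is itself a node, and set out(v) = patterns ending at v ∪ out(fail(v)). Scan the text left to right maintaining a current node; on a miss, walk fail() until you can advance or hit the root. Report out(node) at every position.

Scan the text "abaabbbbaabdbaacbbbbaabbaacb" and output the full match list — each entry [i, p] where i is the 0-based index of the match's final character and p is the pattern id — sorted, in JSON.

Construct AC machine:
Trie (insert patterns):
  n0 'ε': b→1
  n1 'b': a→2  [P1 ends]
  n2 'ba': a→3
  n3 'baa': ·  [P0 ends]

Failure links (BFS by depth):
  n1('b'): parent n0 fail=0; on 'b' 0 → fail=0;  out {1}∪∅={1}
  n2('ba'): parent n1 fail=0; on 'a' 0 → fail=0;  out ∅∪∅=∅
  n3('baa'): parent n2 fail=0; on 'a' 0 → fail=0;  out {0}∪∅={0}

Scan:
i=0 'a': node 0→0
i=1 'b': node 0→1  ** P1@[1:1]
i=2 'a': node 1→2
i=3 'a': node 2→3  ** P0@[1:3]
i=4 'b': node 3→1 ·f  ** P1@[4:4]
i=5 'b': node 1→1 ·f  ** P1@[5:5]
i=6 'b': node 1→1 ·f  ** P1@[6:6]
i=7 'b': node 1→1 ·f  ** P1@[7:7]
i=8 'a': node 1→2
i=9 'a': node 2→3  ** P0@[7:9]
i=10 'b': node 3→1 ·f  ** P1@[10:10]
i=11 'd': node 1→0 ·f
i=12 'b': node 0→1  ** P1@[12:12]
i=13 'a': node 1→2
i=14 'a': node 2→3  ** P0@[12:14]
i=15 'c': node 3→0 ·f
i=16 'b': node 0→1  ** P1@[16:16]
i=17 'b': node 1→1 ·f  ** P1@[17:17]
i=18 'b': node 1→1 ·f  ** P1@[18:18]
i=19 'b': node 1→1 ·f  ** P1@[19:19]
i=20 'a': node 1→2
i=21 'a': node 2→3  ** P0@[19:21]
i=22 'b': node 3→1 ·f  ** P1@[22:22]
i=23 'b': node 1→1 ·f  ** P1@[23:23]
i=24 'a': node 1→2
i=25 'a': node 2→3  ** P0@[23:25]
i=26 'c': node 3→0 ·f
i=27 'b': node 0→1  ** P1@[27:27]

Matches: [[1,1],[3,0],[4,1],[5,1],[6,1],[7,1],[9,0],[10,1],[12,1],[14,0],[16,1],[17,1],[18,1],[19,1],[21,0],[22,1],[23,1],[25,0],[27,1]]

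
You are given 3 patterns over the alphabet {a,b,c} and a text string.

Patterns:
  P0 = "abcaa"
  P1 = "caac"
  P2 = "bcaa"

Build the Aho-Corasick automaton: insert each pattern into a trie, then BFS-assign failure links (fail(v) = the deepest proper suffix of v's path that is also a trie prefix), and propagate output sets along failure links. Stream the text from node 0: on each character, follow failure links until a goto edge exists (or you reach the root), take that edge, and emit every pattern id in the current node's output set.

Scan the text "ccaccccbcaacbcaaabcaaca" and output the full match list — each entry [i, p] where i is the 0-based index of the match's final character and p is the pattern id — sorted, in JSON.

Build:
Trie (insert patterns):
  0='ε' goto a→1 b→10 c→6
  1='a' goto b→2
  2='ab' goto c→3
  3='abc' goto a→4
  4='abca' goto a→5
  5='abcaa' goto ·  [P0 ends]
  6='c' goto a→7
  7='ca' goto a→8
  8='caa' goto c→9
  9='caac' goto ·  [P1 ends]
  10='b' goto c→11
  11='bc' goto a→12
  12='bca' goto a→13
  13='bcaa' goto ·  [P2 ends]

Failure links (BFS by depth):
  fail(1) 'a': from fail(0)=0 chase 'a': 0 ⇒ 0;  out=∅∪out(0)=∅
  fail(6) 'c': from fail(0)=0 chase 'c': 0 ⇒ 0;  out=∅∪out(0)=∅
  fail(10) 'b': from fail(0)=0 chase 'b': 0 ⇒ 0;  out=∅∪out(0)=∅
  fail(2) 'ab': from fail(1)=0 chase 'b': 0 ⇒ 10;  out=∅∪out(10)=∅
  fail(7) 'ca': from fail(6)=0 chase 'a': 0 ⇒ 1;  out=∅∪out(1)=∅
  fail(11) 'bc': from fail(10)=0 chase 'c': 0 ⇒ 6;  out=∅∪out(6)=∅
  fail(3) 'abc': from fail(2)=10 chase 'c': 10 ⇒ 11;  out=∅∪out(11)=∅
  fail(8) 'caa': from fail(7)=1 chase 'a': 1→0 ⇒ 1;  out=∅∪out(1)=∅
  fail(12) 'bca': from fail(11)=6 chase 'a': 6 ⇒ 7;  out=∅∪out(7)=∅
  fail(4) 'abca': from fail(3)=11 chase 'a': 11 ⇒ 12;  out=∅∪out(12)=∅
  fail(9) 'caac': from fail(8)=1 chase 'c': 1→0 ⇒ 6;  out={1}∪out(6)={1}
  fail(13) 'bcaa': from fail(12)=7 chase 'a': 7 ⇒ 8;  out={2}∪out(8)={2}
  fail(5) 'abcaa': from fail(4)=12 chase 'a': 12 ⇒ 13;  out={0}∪out(13)={0,2}

Text stream:
[0] read 'c'  n0⇒n6
[1] read 'c'  n6⇒n6 (fail-walked)
[2] read 'a'  n6⇒n7
[3] read 'c'  n7⇒n6 (fail-walked)
[4] read 'c'  n6⇒n6 (fail-walked)
[5] read 'c'  n6⇒n6 (fail-walked)
[6] read 'c'  n6⇒n6 (fail-walked)
[7] read 'b'  n6⇒n10 (fail-walked)
[8] read 'c'  n10⇒n11
[9] read 'a'  n11⇒n12
[10] read 'a'  n12⇒n13  → match P2@[7:10]
[11] read 'c'  n13⇒n9 (fail-walked)  → match P1@[8:11]
[12] read 'b'  n9⇒n10 (fail-walked)
[13] read 'c'  n10⇒n11
[14] read 'a'  n11⇒n12
[15] read 'a'  n12⇒n13  → match P2@[12:15]
[16] read 'a'  n13⇒n1 (fail-walked)
[17] read 'b'  n1⇒n2
[18] read 'c'  n2⇒n3
[19] read 'a'  n3⇒n4
[20] read 'a'  n4⇒n5  → match P0@[16:20],P2@[17:20]
[21] read 'c'  n5⇒n9 (fail-walked)  → match P1@[18:21]
[22] read 'a'  n9⇒n7 (fail-walked)

Matches: [[10,2],[11,1],[15,2],[20,0],[20,2],[21,1]]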